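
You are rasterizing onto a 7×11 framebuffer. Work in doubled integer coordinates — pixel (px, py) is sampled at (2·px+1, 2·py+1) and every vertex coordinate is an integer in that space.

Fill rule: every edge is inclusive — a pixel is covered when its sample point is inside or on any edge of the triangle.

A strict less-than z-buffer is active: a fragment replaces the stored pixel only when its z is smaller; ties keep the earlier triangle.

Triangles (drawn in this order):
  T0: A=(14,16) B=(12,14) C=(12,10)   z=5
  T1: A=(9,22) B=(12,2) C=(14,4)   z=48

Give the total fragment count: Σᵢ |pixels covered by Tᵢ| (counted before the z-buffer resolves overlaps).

T0:
  2·area = 8
  edge (14, 16)→(12, 14): d=(-2,-2) inclusive
  edge (12, 14)→(12, 10): d=(0,-4) inclusive
  edge (12, 10)→(14, 16): d=(2,6) inclusive
    (4,0)@(9, 1): e=[20,-12,0] → ·  [on edge]
    (0,1)@(1, 3): e=[0,-44,52] → ·  [on edge]
    (1,2)@(3, 5): e=[0,-36,44] → ·  [on edge]
    (2,3)@(5, 7): e=[0,-28,36] → ·  [on edge]
    (5,3)@(11, 7): e=[12,-4,0] → ·  [on edge]
    (3,4)@(7, 9): e=[0,-20,28] → ·  [on edge]
    (4,5)@(9, 11): e=[0,-12,20] → ·  [on edge]
    (5,6)@(11, 13): e=[0,-4,12] → ·  [on edge]
    (6,6)@(13, 13): e=[4,4,0] → #  [on edge]
    (6,7)@(13, 15): e=[0,4,4] → #  [on edge]
    (6,8)@(13, 17): e=[-4,4,8] → ·
  covered (2 px):
    · · · · · · ·
    · · · · · · ·
    · · · · · · ·
    · · · · · · ·
    · · · · · · ·
    · · · · · · ·
    · · · · · · #
    · · · · · · #
    · · · · · · ·
    · · · · · · ·
    · · · · · · ·
T1:
  2·area = 46
  edge (9, 22)→(12, 2): d=(3,-20) inclusive
  edge (12, 2)→(14, 4): d=(2,2) inclusive
  edge (14, 4)→(9, 22): d=(-5,18) inclusive
    (5,0)@(11, 1): e=[-23,0,69] → ·  [on edge]
    (6,1)@(13, 3): e=[23,0,23] → #  [on edge]
    (6,2)@(13, 5): e=[29,4,13] → #
    (6,3)@(13, 7): e=[35,8,3] → #
    (5,4)@(11, 9): e=[1,16,29] → #
    (6,4)@(13, 9): e=[41,12,-7] → ·
    (5,5)@(11, 11): e=[7,20,19] → #
    (6,5)@(13, 11): e=[47,16,-17] → ·
    (5,6)@(11, 13): e=[13,24,9] → #
    (6,6)@(13, 13): e=[53,20,-27] → ·
    (5,7)@(11, 15): e=[19,28,-1] → ·
  covered (6 px):
    · · · · · · ·
    · · · · · · #
    · · · · · · #
    · · · · · · #
    · · · · · # ·
    · · · · · # ·
    · · · · · # ·
    · · · · · · ·
    · · · · · · ·
    · · · · · · ·
    · · · · · · ·

Result: 8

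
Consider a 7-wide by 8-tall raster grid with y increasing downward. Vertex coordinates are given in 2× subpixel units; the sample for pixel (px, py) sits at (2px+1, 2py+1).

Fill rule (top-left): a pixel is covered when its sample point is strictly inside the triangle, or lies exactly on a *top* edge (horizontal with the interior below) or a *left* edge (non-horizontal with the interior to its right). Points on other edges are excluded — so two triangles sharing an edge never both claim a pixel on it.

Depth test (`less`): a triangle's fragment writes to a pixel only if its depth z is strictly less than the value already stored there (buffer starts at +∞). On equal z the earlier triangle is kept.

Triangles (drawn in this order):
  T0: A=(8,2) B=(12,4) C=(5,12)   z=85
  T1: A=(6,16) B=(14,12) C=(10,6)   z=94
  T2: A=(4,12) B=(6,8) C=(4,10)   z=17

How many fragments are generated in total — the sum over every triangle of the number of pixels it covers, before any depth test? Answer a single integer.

T0:
  2·area = 46
  edge (8, 2)→(12, 4): d=(4,2) right/bottom  bias=-1
  edge (12, 4)→(5, 12): d=(-7,8) right/bottom  bias=-1
  edge (5, 12)→(8, 2): d=(3,-10) top-left  bias=+0
    (4,1)@(9, 3): e=[2,31,13] → █
    (5,1)@(11, 3): e=[-2,15,33] → ·
    (4,2)@(9, 5): e=[10,17,19] → █
    (5,2)@(11, 5): e=[6,1,39] → █
    (6,2)@(13, 5): e=[2,-15,59] → ·
    (3,3)@(7, 7): e=[22,19,5] → █
    (5,3)@(11, 7): e=[14,-13,45] → ·
    (3,4)@(7, 9): e=[30,5,11] → █
    (4,4)@(9, 9): e=[26,-11,31] → ·
    (3,5)@(7, 11): e=[38,-9,17] → ·
  covered (6 px):
    · · · · · · ·
    · · · · █ · ·
    · · · · █ █ ·
    · · · █ █ · ·
    · · · █ · · ·
    · · · · · · ·
    · · · · · · ·
    · · · · · · ·
T1:
  2·area = 64  (B↔C swapped to make it positive)
  edge (6, 16)→(10, 6): d=(4,-10) top-left  bias=+0
  edge (10, 6)→(14, 12): d=(4,6) right/bottom  bias=-1
  edge (14, 12)→(6, 16): d=(-8,4) right/bottom  bias=-1
    (4,4)@(9, 9): e=[2,18,44] → █
    (5,4)@(11, 9): e=[22,6,36] → █
    (6,4)@(13, 9): e=[42,-6,28] → ·
    (4,5)@(9, 11): e=[10,26,28] → █
    (6,5)@(13, 11): e=[50,2,12] → █
    (4,6)@(9, 13): e=[18,34,12] → █
    (6,6)@(13, 13): e=[58,10,-4] → ·
    (3,7)@(7, 15): e=[6,54,4] → █
    (4,7)@(9, 15): e=[26,42,-4] → ·
    (5,7)@(11, 15): e=[46,30,-12] → ·
  covered (8 px):
    · · · · · · ·
    · · · · · · ·
    · · · · · · ·
    · · · · · · ·
    · · · · █ █ ·
    · · · · █ █ █
    · · · · █ █ ·
    · · · █ · · ·
T2:
  2·area = 4  (B↔C swapped to make it positive)
  edge (4, 12)→(4, 10): d=(0,-2) top-left  bias=+0
  edge (4, 10)→(6, 8): d=(2,-2) top-left  bias=+0
  edge (6, 8)→(4, 12): d=(-2,4) right/bottom  bias=-1
    (6,0)@(13, 1): e=[18,0,-14] → ·  [on edge]
    (5,1)@(11, 3): e=[14,0,-10] → ·  [on edge]
    (4,2)@(9, 5): e=[10,0,-6] → ·  [on edge]
    (3,3)@(7, 7): e=[6,0,-2] → ·  [on edge]
    (2,4)@(5, 9): e=[2,0,2] → █  [on edge]
    (3,4)@(7, 9): e=[6,4,-6] → ·
    (1,5)@(3, 11): e=[-2,0,6] → ·  [on edge]
    (2,5)@(5, 11): e=[2,4,-2] → ·
    (0,6)@(1, 13): e=[-6,0,10] → ·  [on edge]
  covered (1 px):
    · · · · · · ·
    · · · · · · ·
    · · · · · · ·
    · · · · · · ·
    · · █ · · · ·
    · · · · · · ·
    · · · · · · ·
    · · · · · · ·

Final: 15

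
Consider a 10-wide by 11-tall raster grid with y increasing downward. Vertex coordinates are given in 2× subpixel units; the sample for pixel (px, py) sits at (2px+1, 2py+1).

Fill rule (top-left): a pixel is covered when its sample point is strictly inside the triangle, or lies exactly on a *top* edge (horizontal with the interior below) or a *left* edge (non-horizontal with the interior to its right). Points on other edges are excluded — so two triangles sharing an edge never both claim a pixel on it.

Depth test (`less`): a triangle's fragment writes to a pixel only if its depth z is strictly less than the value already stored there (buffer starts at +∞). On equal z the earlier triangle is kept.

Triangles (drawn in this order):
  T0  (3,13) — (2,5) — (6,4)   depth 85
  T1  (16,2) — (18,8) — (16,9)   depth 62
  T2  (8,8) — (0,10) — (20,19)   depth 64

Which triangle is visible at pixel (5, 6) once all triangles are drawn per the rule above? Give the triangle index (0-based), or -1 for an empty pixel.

T0:
  2·area = 33
  edge (3, 13)→(2, 5): d=(-1,-8) top-left  bias=+0
  edge (2, 5)→(6, 4): d=(4,-1) top-left  bias=+0
  edge (6, 4)→(3, 13): d=(-3,9) right/bottom  bias=-1
    (3,0)@(7, 1): e=[44,-11,0] → ·  [on edge]
    (1,2)@(3, 5): e=[8,1,24] → #
    (2,2)@(5, 5): e=[24,3,6] → #
    (3,2)@(7, 5): e=[40,5,-12] → ·
    (1,3)@(3, 7): e=[6,9,18] → #
    (2,3)@(5, 7): e=[22,11,0] → ·  [on edge]
    (1,4)@(3, 9): e=[4,17,12] → #
    (2,4)@(5, 9): e=[20,19,-6] → ·
    (1,5)@(3, 11): e=[2,25,6] → #
    (2,5)@(5, 11): e=[18,27,-12] → ·
    (1,6)@(3, 13): e=[0,33,0] → ·  [on edge]
    (0,9)@(1, 19): e=[-22,55,0] → ·  [on edge]
  covered (5 px):
    · · · · · · · · · ·
    · · · · · · · · · ·
    · # # · · · · · · ·
    · # · · · · · · · ·
    · # · · · · · · · ·
    · # · · · · · · · ·
    · · · · · · · · · ·
    · · · · · · · · · ·
    · · · · · · · · · ·
    · · · · · · · · · ·
    · · · · · · · · · ·
T1:
  2·area = 14
  edge (16, 2)→(18, 8): d=(2,6) right/bottom  bias=-1
  edge (18, 8)→(16, 9): d=(-2,1) right/bottom  bias=-1
  edge (16, 9)→(16, 2): d=(0,-7) top-left  bias=+0
    (8,2)@(17, 5): e=[0,7,7] → ·  [on edge]
    (8,3)@(17, 7): e=[4,3,7] → #
    (9,3)@(19, 7): e=[-8,1,21] → ·
    (8,4)@(17, 9): e=[8,-1,7] → ·
    (9,5)@(19, 11): e=[0,-7,21] → ·  [on edge]
  covered (1 px):
    · · · · · · · · · ·
    · · · · · · · · · ·
    · · · · · · · · · ·
    · · · · · · · · # ·
    · · · · · · · · · ·
    · · · · · · · · · ·
    · · · · · · · · · ·
    · · · · · · · · · ·
    · · · · · · · · · ·
    · · · · · · · · · ·
    · · · · · · · · · ·
T2:
  2·area = 112  (B↔C swapped to make it positive)
  edge (8, 8)→(20, 19): d=(12,11) right/bottom  bias=-1
  edge (20, 19)→(0, 10): d=(-20,-9) top-left  bias=+0
  edge (0, 10)→(8, 8): d=(8,-2) top-left  bias=+0
    (2,4)@(5, 9): e=[45,65,2] → #
    (3,4)@(7, 9): e=[23,83,6] → #
    (4,4)@(9, 9): e=[1,101,10] → #
    (5,4)@(11, 9): e=[-21,119,14] → ·
    (1,5)@(3, 11): e=[91,7,14] → #
    (5,5)@(11, 11): e=[3,79,30] → #
    (6,5)@(13, 11): e=[-19,97,34] → ·
    (1,6)@(3, 13): e=[115,-33,30] → ·
    (2,6)@(5, 13): e=[93,-15,34] → ·
    (3,6)@(7, 13): e=[71,3,38] → #
    (6,6)@(13, 13): e=[5,57,50] → #
    (7,6)@(15, 13): e=[-17,75,54] → ·
  covered (15 px):
    · · · · · · · · · ·
    · · · · · · · · · ·
    · · · · · · · · · ·
    · · · · · · · · · ·
    · · # # # · · · · ·
    · # # # # # · · · ·
    · · · # # # # · · ·
    · · · · · · # # · ·
    · · · · · · · · # ·
    · · · · · · · · · ·
    · · · · · · · · · ·

Z-buffer (winner per pixel, '.' = empty):
  . . . . . . . . . .
  . . . . . . . . . .
  . 0 0 . . . . . . .
  . 0 . . . . . . 1 .
  . 0 2 2 2 . . . . .
  . 2 2 2 2 2 . . . .
  . . . 2 2 2 2 . . .
  . . . . . . 2 2 . .
  . . . . . . . . 2 .
  . . . . . . . . . .
  . . . . . . . . . .

Final: 2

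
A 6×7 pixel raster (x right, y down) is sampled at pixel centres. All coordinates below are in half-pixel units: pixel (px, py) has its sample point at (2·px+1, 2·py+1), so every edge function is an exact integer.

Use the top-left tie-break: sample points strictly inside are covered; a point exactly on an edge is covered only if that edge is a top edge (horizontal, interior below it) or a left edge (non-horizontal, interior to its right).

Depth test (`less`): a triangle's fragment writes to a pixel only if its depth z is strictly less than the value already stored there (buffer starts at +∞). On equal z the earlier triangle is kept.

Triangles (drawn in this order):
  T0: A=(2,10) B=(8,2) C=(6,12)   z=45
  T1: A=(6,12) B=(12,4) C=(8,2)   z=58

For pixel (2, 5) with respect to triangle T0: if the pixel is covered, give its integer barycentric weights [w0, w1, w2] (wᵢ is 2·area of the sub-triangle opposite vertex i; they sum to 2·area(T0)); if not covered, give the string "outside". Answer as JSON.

T0:
  2·area = 44
  edge (2, 10)→(8, 2): d=(6,-8) top-left  bias=+0
  edge (8, 2)→(6, 12): d=(-2,10) right/bottom  bias=-1
  edge (6, 12)→(2, 10): d=(-4,-2) top-left  bias=+0
    (3,2)@(7, 5): e=[10,4,30] → #
    (4,2)@(9, 5): e=[26,-16,34] → ·
    (2,3)@(5, 7): e=[6,20,18] → #
    (3,3)@(7, 7): e=[22,0,22] → ·  [on edge]
    (1,4)@(3, 9): e=[2,36,6] → #
    (3,4)@(7, 9): e=[34,-4,14] → ·
    (1,5)@(3, 11): e=[14,32,-2] → ·
    (2,5)@(5, 11): e=[30,12,2] → #
    (3,5)@(7, 11): e=[46,-8,6] → ·
    (2,6)@(5, 13): e=[42,8,-6] → ·
  covered (5 px):
    · · · · · ·
    · · · · · ·
    · · · # · ·
    · · # · · ·
    · # # · · ·
    · · # · · ·
    · · · · · ·
T1:
  2·area = 44  (B↔C swapped to make it positive)
  edge (6, 12)→(8, 2): d=(2,-10) top-left  bias=+0
  edge (8, 2)→(12, 4): d=(4,2) right/bottom  bias=-1
  edge (12, 4)→(6, 12): d=(-6,8) right/bottom  bias=-1
    (4,1)@(9, 3): e=[12,2,30] → #
    (5,1)@(11, 3): e=[32,-2,14] → ·
    (4,2)@(9, 5): e=[16,10,18] → #
    (5,2)@(11, 5): e=[36,6,2] → #
    (3,3)@(7, 7): e=[0,22,22] → #  [on edge]
    (5,3)@(11, 7): e=[40,14,-10] → ·
    (3,4)@(7, 9): e=[4,30,10] → #
    (4,4)@(9, 9): e=[24,26,-6] → ·
    (3,5)@(7, 11): e=[8,38,-2] → ·
  covered (6 px):
    · · · · · ·
    · · · · # ·
    · · · · # #
    · · · # # ·
    · · · # · ·
    · · · · · ·
    · · · · · ·

Result: [12,2,30]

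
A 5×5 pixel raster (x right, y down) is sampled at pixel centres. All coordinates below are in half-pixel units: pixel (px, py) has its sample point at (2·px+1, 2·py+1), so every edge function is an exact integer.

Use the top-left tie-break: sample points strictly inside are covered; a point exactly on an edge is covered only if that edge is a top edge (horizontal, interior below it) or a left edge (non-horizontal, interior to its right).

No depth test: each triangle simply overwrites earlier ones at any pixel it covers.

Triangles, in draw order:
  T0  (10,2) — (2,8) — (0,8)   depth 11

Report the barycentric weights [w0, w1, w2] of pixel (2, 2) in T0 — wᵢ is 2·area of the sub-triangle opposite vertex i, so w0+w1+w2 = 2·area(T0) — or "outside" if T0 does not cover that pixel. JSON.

T0:
  2·area = 12
  edge (10, 2)→(2, 8): d=(-8,6) right/bottom  bias=-1
  edge (2, 8)→(0, 8): d=(-2,0) right/bottom  bias=-1
  edge (0, 8)→(10, 2): d=(10,-6) top-left  bias=+0
    (2,2)@(5, 5): e=[6,6,0] → █  [on edge]
    (3,2)@(7, 5): e=[-6,6,12] → ·
    (1,3)@(3, 7): e=[2,2,8] → █
    (2,3)@(5, 7): e=[-10,2,20] → ·
    (1,4)@(3, 9): e=[-14,-2,28] → ·
  covered (2 px):
    · · · · ·
    · · · · ·
    · · █ · ·
    · █ · · ·
    · · · · ·

Final: [6,0,6]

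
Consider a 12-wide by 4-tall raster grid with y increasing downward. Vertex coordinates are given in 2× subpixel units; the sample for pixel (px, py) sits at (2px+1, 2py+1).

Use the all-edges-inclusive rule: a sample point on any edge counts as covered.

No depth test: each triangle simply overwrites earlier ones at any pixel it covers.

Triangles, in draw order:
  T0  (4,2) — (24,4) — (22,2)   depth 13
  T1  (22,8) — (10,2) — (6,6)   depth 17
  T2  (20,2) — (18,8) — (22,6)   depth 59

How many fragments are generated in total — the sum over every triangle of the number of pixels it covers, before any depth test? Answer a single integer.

T0:
  2·area = 36  (B↔C swapped to make it positive)
  edge (4, 2)→(22, 2): d=(18,0) inclusive
  edge (22, 2)→(24, 4): d=(2,2) inclusive
  edge (24, 4)→(4, 2): d=(-20,-2) inclusive
    (10,0)@(21, 1): e=[-18,0,54] → .  [on edge]
    (7,1)@(15, 3): e=[18,16,2] → X
    (8,1)@(17, 3): e=[18,12,6] → X
    (9,1)@(19, 3): e=[18,8,10] → X
    (10,1)@(21, 3): e=[18,4,14] → X
    (11,1)@(23, 3): e=[18,0,18] → X  [on edge]
    (7,2)@(15, 5): e=[54,20,-38] → .
    (8,2)@(17, 5): e=[54,16,-34] → .
    (9,2)@(19, 5): e=[54,12,-30] → .
    (10,2)@(21, 5): e=[54,8,-26] → .
    (11,2)@(23, 5): e=[54,4,-22] → .
  covered (5 px):
    . . . . . . . . . . . .
    . . . . . . . X X X X X
    . . . . . . . . . . . .
    . . . . . . . . . . . .
T1:
  2·area = 72  (B↔C swapped to make it positive)
  edge (22, 8)→(6, 6): d=(-16,-2) inclusive
  edge (6, 6)→(10, 2): d=(4,-4) inclusive
  edge (10, 2)→(22, 8): d=(12,6) inclusive
    (5,0)@(11, 1): e=[90,0,-18] → .  [on edge]
    (4,1)@(9, 3): e=[54,0,18] → X  [on edge]
    (5,1)@(11, 3): e=[58,8,6] → X
    (6,1)@(13, 3): e=[62,16,-6] → .
    (3,2)@(7, 5): e=[18,0,54] → X  [on edge]
    (6,2)@(13, 5): e=[30,24,18] → X
    (7,2)@(15, 5): e=[34,32,6] → X
    (8,2)@(17, 5): e=[38,40,-6] → .
    (2,3)@(5, 7): e=[-18,0,90] → .  [on edge]
    (3,3)@(7, 7): e=[-14,8,78] → .
    (4,3)@(9, 7): e=[-10,16,66] → .
    (5,3)@(11, 7): e=[-6,24,54] → .
  covered (10 px):
    . . . . . . . . . . . .
    . . . . X X . . . . . .
    . . . X X X X X . . . .
    . . . . . . . X X X . .
T2:
  2·area = 20  (B↔C swapped to make it positive)
  edge (20, 2)→(22, 6): d=(2,4) inclusive
  edge (22, 6)→(18, 8): d=(-4,2) inclusive
  edge (18, 8)→(20, 2): d=(2,-6) inclusive
    (9,2)@(19, 5): e=[10,10,0] → X  [on edge]
    (10,2)@(21, 5): e=[2,6,12] → X
    (11,2)@(23, 5): e=[-6,2,24] → .
    (9,3)@(19, 7): e=[14,2,4] → X
    (10,3)@(21, 7): e=[6,-2,16] → .
  covered (3 px):
    . . . . . . . . . . . .
    . . . . . . . . . . . .
    . . . . . . . . . X X .
    . . . . . . . . . X . .

Answer: 18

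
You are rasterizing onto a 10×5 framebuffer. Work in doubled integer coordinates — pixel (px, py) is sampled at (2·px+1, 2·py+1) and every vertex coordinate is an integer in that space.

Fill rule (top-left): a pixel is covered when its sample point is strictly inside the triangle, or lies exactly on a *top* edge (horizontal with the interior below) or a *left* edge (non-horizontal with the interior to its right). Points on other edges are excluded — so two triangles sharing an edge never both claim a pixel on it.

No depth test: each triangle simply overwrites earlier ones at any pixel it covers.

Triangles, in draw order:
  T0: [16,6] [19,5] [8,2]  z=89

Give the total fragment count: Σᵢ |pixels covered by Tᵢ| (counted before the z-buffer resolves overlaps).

T0:
  2·area = 20  (B↔C swapped to make it positive)
  edge (16, 6)→(8, 2): d=(-8,-4) top-left  bias=+0
  edge (8, 2)→(19, 5): d=(11,3) right/bottom  bias=-1
  edge (19, 5)→(16, 6): d=(-3,1) right/bottom  bias=-1
    (5,1)@(11, 3): e=[4,2,14] → █
    (6,1)@(13, 3): e=[12,-4,12] → ·
    (5,2)@(11, 5): e=[-12,24,8] → ·
    (7,2)@(15, 5): e=[4,12,4] → █
    (8,2)@(17, 5): e=[12,6,2] → █
    (9,2)@(19, 5): e=[20,0,0] → ·  [on edge]
    (6,3)@(13, 7): e=[-20,40,0] → ·  [on edge]
    (7,3)@(15, 7): e=[-12,34,-2] → ·
    (8,3)@(17, 7): e=[-4,28,-4] → ·
    (3,4)@(7, 9): e=[-60,80,0] → ·  [on edge]
  covered (3 px):
    · · · · · · · · · ·
    · · · · · █ · · · ·
    · · · · · · · █ █ ·
    · · · · · · · · · ·
    · · · · · · · · · ·

Result: 3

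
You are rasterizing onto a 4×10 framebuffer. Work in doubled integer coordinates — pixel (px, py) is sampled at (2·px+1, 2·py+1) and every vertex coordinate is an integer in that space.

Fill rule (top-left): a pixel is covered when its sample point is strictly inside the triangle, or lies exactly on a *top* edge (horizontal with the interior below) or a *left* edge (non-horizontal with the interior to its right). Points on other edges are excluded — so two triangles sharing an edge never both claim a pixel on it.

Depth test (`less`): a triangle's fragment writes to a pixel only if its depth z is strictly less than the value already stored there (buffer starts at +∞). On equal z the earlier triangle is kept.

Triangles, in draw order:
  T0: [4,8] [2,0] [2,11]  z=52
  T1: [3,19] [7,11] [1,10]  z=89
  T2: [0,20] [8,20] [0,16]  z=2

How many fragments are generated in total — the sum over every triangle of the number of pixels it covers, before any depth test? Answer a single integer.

T0:
  2·area = 22  (B↔C swapped to make it positive)
  edge (4, 8)→(2, 11): d=(-2,3) right/bottom  bias=-1
  edge (2, 11)→(2, 0): d=(0,-11) top-left  bias=+0
  edge (2, 0)→(4, 8): d=(2,8) right/bottom  bias=-1
    (1,2)@(3, 5): e=[9,11,2] → #
    (2,2)@(5, 5): e=[3,33,-14] → ·
    (1,3)@(3, 7): e=[5,11,6] → #
    (2,3)@(5, 7): e=[-1,33,-10] → ·
    (1,4)@(3, 9): e=[1,11,10] → #
    (2,4)@(5, 9): e=[-5,33,-6] → ·
    (1,5)@(3, 11): e=[-3,11,14] → ·
  covered (3 px):
    · · · ·
    · · · ·
    · # · ·
    · # · ·
    · # · ·
    · · · ·
    · · · ·
    · · · ·
    · · · ·
    · · · ·
T1:
  2·area = 52  (B↔C swapped to make it positive)
  edge (3, 19)→(1, 10): d=(-2,-9) top-left  bias=+0
  edge (1, 10)→(7, 11): d=(6,1) right/bottom  bias=-1
  edge (7, 11)→(3, 19): d=(-4,8) right/bottom  bias=-1
    (1,5)@(3, 11): e=[16,4,32] → #
    (2,5)@(5, 11): e=[34,2,16] → #
    (3,5)@(7, 11): e=[52,0,0] → ·  [on edge]
    (1,6)@(3, 13): e=[12,16,24] → #
    (3,6)@(7, 13): e=[48,12,-8] → ·
    (1,7)@(3, 15): e=[8,28,16] → #
    (2,7)@(5, 15): e=[26,26,0] → ·  [on edge]
    (1,8)@(3, 17): e=[4,40,8] → #
    (2,8)@(5, 17): e=[22,38,-8] → ·
    (1,9)@(3, 19): e=[0,52,0] → ·  [on edge]
  covered (6 px):
    · · · ·
    · · · ·
    · · · ·
    · · · ·
    · · · ·
    · # # ·
    · # # ·
    · # · ·
    · # · ·
    · · · ·
T2:
  2·area = 32  (B↔C swapped to make it positive)
  edge (0, 20)→(0, 16): d=(0,-4) top-left  bias=+0
  edge (0, 16)→(8, 20): d=(8,4) right/bottom  bias=-1
  edge (8, 20)→(0, 20): d=(-8,0) right/bottom  bias=-1
    (0,8)@(1, 17): e=[4,4,24] → #
    (1,8)@(3, 17): e=[12,-4,24] → ·
    (0,9)@(1, 19): e=[4,20,8] → #
    (1,9)@(3, 19): e=[12,12,8] → #
    (2,9)@(5, 19): e=[20,4,8] → #
    (3,9)@(7, 19): e=[28,-4,8] → ·
  covered (4 px):
    · · · ·
    · · · ·
    · · · ·
    · · · ·
    · · · ·
    · · · ·
    · · · ·
    · · · ·
    # · · ·
    # # # ·

Final: 13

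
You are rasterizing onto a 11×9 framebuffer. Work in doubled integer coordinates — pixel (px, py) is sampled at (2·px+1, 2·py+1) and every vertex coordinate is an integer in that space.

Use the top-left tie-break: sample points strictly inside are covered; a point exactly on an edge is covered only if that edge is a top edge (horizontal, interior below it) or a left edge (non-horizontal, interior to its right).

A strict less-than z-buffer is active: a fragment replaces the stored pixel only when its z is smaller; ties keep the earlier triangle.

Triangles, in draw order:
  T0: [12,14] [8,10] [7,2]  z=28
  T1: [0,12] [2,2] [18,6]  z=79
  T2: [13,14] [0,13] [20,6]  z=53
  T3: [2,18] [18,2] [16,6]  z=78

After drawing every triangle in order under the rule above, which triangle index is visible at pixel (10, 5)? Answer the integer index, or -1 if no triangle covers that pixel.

T0:
  2·area = 28
  edge (12, 14)→(8, 10): d=(-4,-4) top-left  bias=+0
  edge (8, 10)→(7, 2): d=(-1,-8) top-left  bias=+0
  edge (7, 2)→(12, 14): d=(5,12) right/bottom  bias=-1
    (0,1)@(1, 3): e=[0,-49,77] → ·  [on edge]
    (1,2)@(3, 5): e=[0,-35,63] → ·  [on edge]
    (2,3)@(5, 7): e=[0,-21,49] → ·  [on edge]
    (4,3)@(9, 7): e=[16,11,1] → #
    (5,3)@(11, 7): e=[24,27,-23] → ·
    (3,4)@(7, 9): e=[0,-7,35] → ·  [on edge]
    (4,4)@(9, 9): e=[8,9,11] → #
    (5,4)@(11, 9): e=[16,25,-13] → ·
    (4,5)@(9, 11): e=[0,7,21] → #  [on edge]
    (5,5)@(11, 11): e=[8,23,-3] → ·
    (4,6)@(9, 13): e=[-8,5,31] → ·
    (5,6)@(11, 13): e=[0,21,7] → #  [on edge]
    (6,7)@(13, 15): e=[0,35,-7] → ·  [on edge]
    (7,8)@(15, 17): e=[0,49,-21] → ·  [on edge]
  covered (4 px):
    · · · · · · · · · · ·
    · · · · · · · · · · ·
    · · · · · · · · · · ·
    · · · · # · · · · · ·
    · · · · # · · · · · ·
    · · · · # · · · · · ·
    · · · · · # · · · · ·
    · · · · · · · · · · ·
    · · · · · · · · · · ·
T1:
  2·area = 168
  edge (0, 12)→(2, 2): d=(2,-10) top-left  bias=+0
  edge (2, 2)→(18, 6): d=(16,4) right/bottom  bias=-1
  edge (18, 6)→(0, 12): d=(-18,6) right/bottom  bias=-1
    (1,1)@(3, 3): e=[12,12,144] → #
    (2,1)@(5, 3): e=[32,4,132] → #
    (3,1)@(7, 3): e=[52,-4,120] → ·
    (1,2)@(3, 5): e=[16,44,108] → #
    (3,2)@(7, 5): e=[56,28,84] → #
    (4,2)@(9, 5): e=[76,20,72] → #
    (5,2)@(11, 5): e=[96,12,60] → #
    (6,2)@(13, 5): e=[116,4,48] → #
    (7,2)@(15, 5): e=[136,-4,36] → ·
    (10,2)@(21, 5): e=[196,-28,0] → ·  [on edge]
    (0,3)@(1, 7): e=[0,84,84] → #  [on edge]
    (7,3)@(15, 7): e=[140,28,0] → ·  [on edge]
    (4,4)@(9, 9): e=[84,84,0] → ·  [on edge]
    (1,5)@(3, 11): e=[28,140,0] → ·  [on edge]
  covered (20 px):
    · · · · · · · · · · ·
    · # # · · · · · · · ·
    · # # # # # # · · · ·
    # # # # # # # · · · ·
    # # # # · · · · · · ·
    # · · · · · · · · · ·
    · · · · · · · · · · ·
    · · · · · · · · · · ·
    · · · · · · · · · · ·
T2:
  2·area = 111
  edge (13, 14)→(0, 13): d=(-13,-1) top-left  bias=+0
  edge (0, 13)→(20, 6): d=(20,-7) top-left  bias=+0
  edge (20, 6)→(13, 14): d=(-7,8) right/bottom  bias=-1
    (9,3)@(19, 7): e=[97,13,1] → #
    (10,3)@(21, 7): e=[99,27,-15] → ·
    (6,4)@(13, 9): e=[65,11,35] → #
    (7,4)@(15, 9): e=[67,25,19] → #
    (8,4)@(17, 9): e=[69,39,3] → #
    (9,4)@(19, 9): e=[71,53,-13] → ·
    (3,5)@(7, 11): e=[33,9,69] → #
    (4,5)@(9, 11): e=[35,23,53] → #
    (5,5)@(11, 11): e=[37,37,37] → #
    (8,5)@(17, 11): e=[43,79,-11] → ·
    (0,6)@(1, 13): e=[1,7,103] → #
    (1,6)@(3, 13): e=[3,21,87] → #
  covered (16 px):
    · · · · · · · · · · ·
    · · · · · · · · · · ·
    · · · · · · · · · · ·
    · · · · · · · · · # ·
    · · · · · · # # # · ·
    · · · # # # # # · · ·
    # # # # # # # · · · ·
    · · · · · · · · · · ·
    · · · · · · · · · · ·
T3:
  2·area = 32
  edge (2, 18)→(18, 2): d=(16,-16) top-left  bias=+0
  edge (18, 2)→(16, 6): d=(-2,4) right/bottom  bias=-1
  edge (16, 6)→(2, 18): d=(-14,12) right/bottom  bias=-1
    (9,0)@(19, 1): e=[0,-2,34] → ·  [on edge]
    (8,1)@(17, 3): e=[0,2,30] → #  [on edge]
    (9,1)@(19, 3): e=[32,-6,6] → ·
    (7,2)@(15, 5): e=[0,6,26] → #  [on edge]
    (8,2)@(17, 5): e=[32,-2,2] → ·
    (6,3)@(13, 7): e=[0,10,22] → #  [on edge]
    (7,3)@(15, 7): e=[32,2,-2] → ·
    (5,4)@(11, 9): e=[0,14,18] → #  [on edge]
    (6,4)@(13, 9): e=[32,6,-6] → ·
    (4,5)@(9, 11): e=[0,18,14] → #  [on edge]
    (5,5)@(11, 11): e=[32,10,-10] → ·
    (3,6)@(7, 13): e=[0,22,10] → #  [on edge]
    (2,7)@(5, 15): e=[0,26,6] → #  [on edge]
    (1,8)@(3, 17): e=[0,30,2] → #  [on edge]
  covered (8 px):
    · · · · · · · · · · ·
    · · · · · · · · # · ·
    · · · · · · · # · · ·
    · · · · · · # · · · ·
    · · · · · # · · · · ·
    · · · · # · · · · · ·
    · · · # · · · · · · ·
    · · # · · · · · · · ·
    · # · · · · · · · · ·

Z-buffer (winner per pixel, '.' = empty):
  . . . . . . . . . . .
  . 1 1 . . . . . 3 . .
  . 1 1 1 1 1 1 3 . . .
  1 1 1 1 0 1 3 . . 2 .
  1 1 1 1 0 3 2 2 2 . .
  1 . . 2 0 2 2 2 . . .
  2 2 2 2 2 0 2 . . . .
  . . 3 . . . . . . . .
  . 3 . . . . . . . . .

Answer: -1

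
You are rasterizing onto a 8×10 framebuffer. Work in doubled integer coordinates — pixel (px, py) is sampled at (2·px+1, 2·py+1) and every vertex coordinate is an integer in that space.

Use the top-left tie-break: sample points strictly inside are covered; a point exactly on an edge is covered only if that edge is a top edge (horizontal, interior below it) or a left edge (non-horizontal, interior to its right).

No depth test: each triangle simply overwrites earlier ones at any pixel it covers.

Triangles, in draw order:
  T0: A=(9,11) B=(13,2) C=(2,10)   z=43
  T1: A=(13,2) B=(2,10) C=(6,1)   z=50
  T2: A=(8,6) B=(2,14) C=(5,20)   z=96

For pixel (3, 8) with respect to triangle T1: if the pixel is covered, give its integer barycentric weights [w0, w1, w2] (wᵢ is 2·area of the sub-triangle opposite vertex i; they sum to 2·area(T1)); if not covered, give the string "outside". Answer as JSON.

T0:
  2·area = 67  (B↔C swapped to make it positive)
  edge (9, 11)→(2, 10): d=(-7,-1) top-left  bias=+0
  edge (2, 10)→(13, 2): d=(11,-8) top-left  bias=+0
  edge (13, 2)→(9, 11): d=(-4,9) right/bottom  bias=-1
    (4,2)@(9, 5): e=[42,1,24] → #
    (5,2)@(11, 5): e=[44,17,6] → #
    (6,2)@(13, 5): e=[46,33,-12] → ·
    (3,3)@(7, 7): e=[26,7,34] → #
    (5,3)@(11, 7): e=[30,39,-2] → ·
    (2,4)@(5, 9): e=[10,13,44] → #
    (5,4)@(11, 9): e=[16,61,-10] → ·
    (2,5)@(5, 11): e=[-4,35,36] → ·
    (3,5)@(7, 11): e=[-2,51,18] → ·
    (4,5)@(9, 11): e=[0,67,0] → ·  [on edge]
  covered (7 px):
    · · · · · · · ·
    · · · · · · · ·
    · · · · # # · ·
    · · · # # · · ·
    · · # # # · · ·
    · · · · · · · ·
    · · · · · · · ·
    · · · · · · · ·
    · · · · · · · ·
    · · · · · · · ·
T1:
  2·area = 67
  edge (13, 2)→(2, 10): d=(-11,8) right/bottom  bias=-1
  edge (2, 10)→(6, 1): d=(4,-9) top-left  bias=+0
  edge (6, 1)→(13, 2): d=(7,1) right/bottom  bias=-1
    (3,1)@(7, 3): e=[37,17,13] → #
    (4,1)@(9, 3): e=[21,35,11] → #
    (5,1)@(11, 3): e=[5,53,9] → #
    (6,1)@(13, 3): e=[-11,71,7] → ·
    (2,2)@(5, 5): e=[31,7,29] → #
    (4,2)@(9, 5): e=[-1,43,25] → ·
    (5,2)@(11, 5): e=[-17,61,23] → ·
    (2,3)@(5, 7): e=[9,15,43] → #
    (3,3)@(7, 7): e=[-7,33,41] → ·
    (1,4)@(3, 9): e=[3,5,59] → #
    (2,4)@(5, 9): e=[-13,23,57] → ·
    (1,5)@(3, 11): e=[-19,13,73] → ·
  covered (7 px):
    · · · · · · · ·
    · · · # # # · ·
    · · # # · · · ·
    · · # · · · · ·
    · # · · · · · ·
    · · · · · · · ·
    · · · · · · · ·
    · · · · · · · ·
    · · · · · · · ·
    · · · · · · · ·
T2:
  2·area = 60  (B↔C swapped to make it positive)
  edge (8, 6)→(5, 20): d=(-3,14) right/bottom  bias=-1
  edge (5, 20)→(2, 14): d=(-3,-6) top-left  bias=+0
  edge (2, 14)→(8, 6): d=(6,-8) top-left  bias=+0
    (3,4)@(7, 9): e=[5,45,10] → #
    (4,4)@(9, 9): e=[-23,57,26] → ·
    (2,5)@(5, 11): e=[27,27,6] → #
    (3,5)@(7, 11): e=[-1,39,22] → ·
    (1,6)@(3, 13): e=[49,9,2] → #
    (3,6)@(7, 13): e=[-7,33,34] → ·
    (1,7)@(3, 15): e=[43,3,14] → #
    (3,7)@(7, 15): e=[-13,27,46] → ·
    (1,8)@(3, 17): e=[37,-3,26] → ·
    (2,8)@(5, 17): e=[9,9,42] → #
    (3,8)@(7, 17): e=[-19,21,58] → ·
    (2,9)@(5, 19): e=[3,3,54] → #
  covered (8 px):
    · · · · · · · ·
    · · · · · · · ·
    · · · · · · · ·
    · · · · · · · ·
    · · · # · · · ·
    · · # · · · · ·
    · # # · · · · ·
    · # # · · · · ·
    · · # · · · · ·
    · · # · · · · ·

Answer: "outside"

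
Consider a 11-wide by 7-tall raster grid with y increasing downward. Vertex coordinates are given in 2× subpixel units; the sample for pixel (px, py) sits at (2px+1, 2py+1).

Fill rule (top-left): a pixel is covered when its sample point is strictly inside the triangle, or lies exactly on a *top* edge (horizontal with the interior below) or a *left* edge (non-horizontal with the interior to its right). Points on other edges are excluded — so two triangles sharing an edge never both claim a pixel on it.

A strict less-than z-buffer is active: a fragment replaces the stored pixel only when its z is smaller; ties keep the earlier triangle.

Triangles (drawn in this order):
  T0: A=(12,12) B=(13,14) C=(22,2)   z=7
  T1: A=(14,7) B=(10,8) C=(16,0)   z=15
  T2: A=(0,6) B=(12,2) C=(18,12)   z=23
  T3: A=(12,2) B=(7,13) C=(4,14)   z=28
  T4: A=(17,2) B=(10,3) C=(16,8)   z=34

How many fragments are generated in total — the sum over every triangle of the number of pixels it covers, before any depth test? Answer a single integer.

T0:
  2·area = 30  (B↔C swapped to make it positive)
  edge (12, 12)→(22, 2): d=(10,-10) top-left  bias=+0
  edge (22, 2)→(13, 14): d=(-9,12) right/bottom  bias=-1
  edge (13, 14)→(12, 12): d=(-1,-2) top-left  bias=+0
    (10,1)@(21, 3): e=[0,3,27] → X  [on edge]
    (9,2)@(19, 5): e=[0,9,21] → X  [on edge]
    (10,2)@(21, 5): e=[20,-15,25] → .
    (8,3)@(17, 7): e=[0,15,15] → X  [on edge]
    (9,3)@(19, 7): e=[20,-9,19] → .
    (7,4)@(15, 9): e=[0,21,9] → X  [on edge]
    (8,4)@(17, 9): e=[20,-3,13] → .
    (6,5)@(13, 11): e=[0,27,3] → X  [on edge]
    (8,5)@(17, 11): e=[40,-21,11] → .
    (5,6)@(11, 13): e=[0,33,-3] → .  [on edge]
    (6,6)@(13, 13): e=[20,9,1] → X
    (7,6)@(15, 13): e=[40,-15,5] → .
  covered (7 px):
    . . . . . . . . . . .
    . . . . . . . . . . X
    . . . . . . . . . X .
    . . . . . . . . X . .
    . . . . . . . X . . .
    . . . . . . X X . . .
    . . . . . . X . . . .
T1:
  2·area = 26
  edge (14, 7)→(10, 8): d=(-4,1) right/bottom  bias=-1
  edge (10, 8)→(16, 0): d=(6,-8) top-left  bias=+0
  edge (16, 0)→(14, 7): d=(-2,7) right/bottom  bias=-1
    (7,1)@(15, 3): e=[15,10,1] → X
    (8,1)@(17, 3): e=[13,26,-13] → .
    (6,2)@(13, 5): e=[9,6,11] → X
    (7,2)@(15, 5): e=[7,22,-3] → .
    (5,3)@(11, 7): e=[3,2,21] → X
    (7,3)@(15, 7): e=[-1,34,-7] → .
    (5,4)@(11, 9): e=[-5,14,17] → .
    (6,4)@(13, 9): e=[-7,30,3] → .
  covered (4 px):
    . . . . . . . . . . .
    . . . . . . . X . . .
    . . . . . . X . . . .
    . . . . . X X . . . .
    . . . . . . . . . . .
    . . . . . . . . . . .
    . . . . . . . . . . .
T2:
  2·area = 144
  edge (0, 6)→(12, 2): d=(12,-4) top-left  bias=+0
  edge (12, 2)→(18, 12): d=(6,10) right/bottom  bias=-1
  edge (18, 12)→(0, 6): d=(-18,-6) top-left  bias=+0
    (7,0)@(15, 1): e=[0,-36,180] → .  [on edge]
    (4,1)@(9, 3): e=[0,36,108] → X  [on edge]
    (5,1)@(11, 3): e=[8,16,120] → X
    (6,1)@(13, 3): e=[16,-4,132] → .
    (1,2)@(3, 5): e=[0,108,36] → X  [on edge]
    (2,2)@(5, 5): e=[8,88,48] → X
    (3,2)@(7, 5): e=[16,68,60] → X
    (6,2)@(13, 5): e=[40,8,96] → X
    (7,2)@(15, 5): e=[48,-12,108] → .
    (1,3)@(3, 7): e=[24,120,0] → X  [on edge]
    (7,3)@(15, 7): e=[72,0,72] → .  [on edge]
    (1,4)@(3, 9): e=[48,132,-36] → .
    (4,4)@(9, 9): e=[72,72,0] → X  [on edge]
    (7,5)@(15, 11): e=[120,24,0] → X  [on edge]
    (10,6)@(21, 13): e=[168,-24,0] → .  [on edge]
  covered (20 px):
    . . . . . . . . . . .
    . . . . X X . . . . .
    . X X X X X X . . . .
    . X X X X X X . . . .
    . . . . X X X X . . .
    . . . . . . . X X . .
    . . . . . . . . . . .
T3:
  2·area = 28
  edge (12, 2)→(7, 13): d=(-5,11) right/bottom  bias=-1
  edge (7, 13)→(4, 14): d=(-3,1) right/bottom  bias=-1
  edge (4, 14)→(12, 2): d=(8,-12) top-left  bias=+0
    (4,3)@(9, 7): e=[8,16,4] → X
    (5,3)@(11, 7): e=[-14,14,28] → .
    (4,4)@(9, 9): e=[-2,10,20] → .
    (9,4)@(19, 9): e=[-112,0,140] → .  [on edge]
    (3,5)@(7, 11): e=[10,6,12] → X
    (4,5)@(9, 11): e=[-12,4,36] → .
    (6,5)@(13, 11): e=[-56,0,84] → .  [on edge]
    (2,6)@(5, 13): e=[22,2,4] → X
    (3,6)@(7, 13): e=[0,0,28] → .  [on edge]
  covered (3 px):
    . . . . . . . . . . .
    . . . . . . . . . . .
    . . . . . . . . . . .
    . . . . X . . . . . .
    . . . . . . . . . . .
    . . . X . . . . . . .
    . . X . . . . . . . .
T4:
  2·area = 41  (B↔C swapped to make it positive)
  edge (17, 2)→(16, 8): d=(-1,6) right/bottom  bias=-1
  edge (16, 8)→(10, 3): d=(-6,-5) top-left  bias=+0
  edge (10, 3)→(17, 2): d=(7,-1) top-left  bias=+0
    (5,1)@(11, 3): e=[35,5,1] → X
    (6,1)@(13, 3): e=[23,15,3] → X
    (7,1)@(15, 3): e=[11,25,5] → X
    (8,1)@(17, 3): e=[-1,35,7] → .
    (5,2)@(11, 5): e=[33,-7,15] → .
    (6,2)@(13, 5): e=[21,3,17] → X
    (8,2)@(17, 5): e=[-3,23,21] → .
    (6,3)@(13, 7): e=[19,-9,31] → .
    (7,3)@(15, 7): e=[7,1,33] → X
    (8,3)@(17, 7): e=[-5,11,35] → .
    (7,4)@(15, 9): e=[5,-11,47] → .
  covered (6 px):
    . . . . . . . . . . .
    . . . . . X X X . . .
    . . . . . . X X . . .
    . . . . . . . X . . .
    . . . . . . . . . . .
    . . . . . . . . . . .
    . . . . . . . . . . .

Answer: 40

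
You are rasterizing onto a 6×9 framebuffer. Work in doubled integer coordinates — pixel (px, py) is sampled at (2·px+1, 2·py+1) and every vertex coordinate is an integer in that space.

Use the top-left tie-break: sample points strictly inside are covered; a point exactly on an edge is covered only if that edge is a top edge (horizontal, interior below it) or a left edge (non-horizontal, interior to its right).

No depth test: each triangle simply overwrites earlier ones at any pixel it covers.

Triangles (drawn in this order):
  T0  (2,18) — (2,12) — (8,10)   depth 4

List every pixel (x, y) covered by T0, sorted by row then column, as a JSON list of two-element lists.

T0:
  2·area = 36
  edge (2, 18)→(2, 12): d=(0,-6) top-left  bias=+0
  edge (2, 12)→(8, 10): d=(6,-2) top-left  bias=+0
  edge (8, 10)→(2, 18): d=(-6,8) right/bottom  bias=-1
    (5,4)@(11, 9): e=[54,0,-18] → ·  [on edge]
    (2,5)@(5, 11): e=[18,0,18] → █  [on edge]
    (3,5)@(7, 11): e=[30,4,2] → █
    (4,5)@(9, 11): e=[42,8,-14] → ·
    (1,6)@(3, 13): e=[6,8,22] → █
    (3,6)@(7, 13): e=[30,16,-10] → ·
    (1,7)@(3, 15): e=[6,20,10] → █
    (2,7)@(5, 15): e=[18,24,-6] → ·
    (1,8)@(3, 17): e=[6,32,-2] → ·
  covered (5 px):
    · · · · · ·
    · · · · · ·
    · · · · · ·
    · · · · · ·
    · · · · · ·
    · · █ █ · ·
    · █ █ · · ·
    · █ · · · ·
    · · · · · ·

Answer: [[2,5],[3,5],[1,6],[2,6],[1,7]]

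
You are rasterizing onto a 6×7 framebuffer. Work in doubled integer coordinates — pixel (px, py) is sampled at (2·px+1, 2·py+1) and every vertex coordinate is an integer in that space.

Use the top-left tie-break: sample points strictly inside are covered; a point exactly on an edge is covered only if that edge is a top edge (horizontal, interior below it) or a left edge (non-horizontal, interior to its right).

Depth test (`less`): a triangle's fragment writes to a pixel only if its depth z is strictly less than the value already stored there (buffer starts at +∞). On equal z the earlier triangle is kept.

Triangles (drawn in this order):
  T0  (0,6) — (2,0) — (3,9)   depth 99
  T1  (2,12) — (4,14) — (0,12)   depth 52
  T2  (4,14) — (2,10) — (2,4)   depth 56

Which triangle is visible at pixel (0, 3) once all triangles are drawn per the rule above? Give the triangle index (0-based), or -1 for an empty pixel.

T0:
  2·area = 24
  edge (0, 6)→(2, 0): d=(2,-6) top-left  bias=+0
  edge (2, 0)→(3, 9): d=(1,9) right/bottom  bias=-1
  edge (3, 9)→(0, 6): d=(-3,-3) top-left  bias=+0
    (0,1)@(1, 3): e=[0,12,12] → X  [on edge]
    (1,1)@(3, 3): e=[12,-6,18] → .
    (0,2)@(1, 5): e=[4,14,6] → X
    (1,2)@(3, 5): e=[16,-4,12] → .
    (0,3)@(1, 7): e=[8,16,0] → X  [on edge]
    (1,3)@(3, 7): e=[20,-2,6] → .
    (0,4)@(1, 9): e=[12,18,-6] → .
    (1,4)@(3, 9): e=[24,0,0] → .  [on edge]
    (2,5)@(5, 11): e=[40,-16,0] → .  [on edge]
    (3,6)@(7, 13): e=[56,-32,0] → .  [on edge]
  covered (3 px):
    . . . . . .
    X . . . . .
    X . . . . .
    X . . . . .
    . . . . . .
    . . . . . .
    . . . . . .
T1:
  2·area = 4
  edge (2, 12)→(4, 14): d=(2,2) right/bottom  bias=-1
  edge (4, 14)→(0, 12): d=(-4,-2) top-left  bias=+0
  edge (0, 12)→(2, 12): d=(2,0) top-left  bias=+0
    (0,5)@(1, 11): e=[0,6,-2] → .  [on edge]
    (1,6)@(3, 13): e=[0,2,2] → .  [on edge]
  covered (0 px):
    . . . . . .
    . . . . . .
    . . . . . .
    . . . . . .
    . . . . . .
    . . . . . .
    . . . . . .
T2:
  2·area = 12
  edge (4, 14)→(2, 10): d=(-2,-4) top-left  bias=+0
  edge (2, 10)→(2, 4): d=(0,-6) top-left  bias=+0
  edge (2, 4)→(4, 14): d=(2,10) right/bottom  bias=-1
    (1,4)@(3, 9): e=[6,6,0] → .  [on edge]
    (1,5)@(3, 11): e=[2,6,4] → X
    (2,5)@(5, 11): e=[10,18,-16] → .
    (1,6)@(3, 13): e=[-2,6,8] → .
  covered (1 px):
    . . . . . .
    . . . . . .
    . . . . . .
    . . . . . .
    . . . . . .
    . X . . . .
    . . . . . .

Z-buffer (winner per pixel, '.' = empty):
  . . . . . .
  0 . . . . .
  0 . . . . .
  0 . . . . .
  . . . . . .
  . 2 . . . .
  . . . . . .

Final: 0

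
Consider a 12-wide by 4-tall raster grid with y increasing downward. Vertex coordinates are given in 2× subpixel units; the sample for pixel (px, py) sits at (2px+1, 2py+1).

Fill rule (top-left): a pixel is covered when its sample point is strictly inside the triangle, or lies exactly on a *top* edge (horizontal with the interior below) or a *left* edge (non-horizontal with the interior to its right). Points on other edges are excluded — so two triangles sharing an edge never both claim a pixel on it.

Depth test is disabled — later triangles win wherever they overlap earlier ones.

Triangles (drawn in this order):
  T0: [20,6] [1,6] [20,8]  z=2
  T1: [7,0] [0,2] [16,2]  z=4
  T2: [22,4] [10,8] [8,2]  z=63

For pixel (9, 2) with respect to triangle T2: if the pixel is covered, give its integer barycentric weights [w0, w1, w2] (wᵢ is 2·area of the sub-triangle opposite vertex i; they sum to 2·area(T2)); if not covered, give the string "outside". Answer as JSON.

T0:
  2·area = 38  (B↔C swapped to make it positive)
  edge (20, 6)→(20, 8): d=(0,2) right/bottom  bias=-1
  edge (20, 8)→(1, 6): d=(-19,-2) top-left  bias=+0
  edge (1, 6)→(20, 6): d=(19,0) top-left  bias=+0
    (5,3)@(11, 7): e=[18,1,19] → X
    (6,3)@(13, 7): e=[14,5,19] → X
    (7,3)@(15, 7): e=[10,9,19] → X
    (8,3)@(17, 7): e=[6,13,19] → X
    (9,3)@(19, 7): e=[2,17,19] → X
    (10,3)@(21, 7): e=[-2,21,19] → .
  covered (5 px):
    . . . . . . . . . . . .
    . . . . . . . . . . . .
    . . . . . . . . . . . .
    . . . . . X X X X X . .
T1:
  2·area = 32  (B↔C swapped to make it positive)
  edge (7, 0)→(16, 2): d=(9,2) right/bottom  bias=-1
  edge (16, 2)→(0, 2): d=(-16,0) right/bottom  bias=-1
  edge (0, 2)→(7, 0): d=(7,-2) top-left  bias=+0
    (2,0)@(5, 1): e=[13,16,3] → X
    (3,0)@(7, 1): e=[9,16,7] → X
    (4,0)@(9, 1): e=[5,16,11] → X
    (5,0)@(11, 1): e=[1,16,15] → X
    (6,0)@(13, 1): e=[-3,16,19] → .
    (2,1)@(5, 3): e=[31,-16,17] → .
    (3,1)@(7, 3): e=[27,-16,21] → .
    (4,1)@(9, 3): e=[23,-16,25] → .
    (5,1)@(11, 3): e=[19,-16,29] → .
  covered (4 px):
    . . X X X X . . . . . .
    . . . . . . . . . . . .
    . . . . . . . . . . . .
    . . . . . . . . . . . .
T2:
  2·area = 80
  edge (22, 4)→(10, 8): d=(-12,4) right/bottom  bias=-1
  edge (10, 8)→(8, 2): d=(-2,-6) top-left  bias=+0
  edge (8, 2)→(22, 4): d=(14,2) right/bottom  bias=-1
    (0,0)@(1, 1): e=[120,-40,0] → .  [on edge]
    (4,1)@(9, 3): e=[64,4,12] → X
    (5,1)@(11, 3): e=[56,16,8] → X
    (6,1)@(13, 3): e=[48,28,4] → X
    (7,1)@(15, 3): e=[40,40,0] → .  [on edge]
    (4,2)@(9, 5): e=[40,0,40] → X  [on edge]
    (7,2)@(15, 5): e=[16,36,28] → X
    (8,2)@(17, 5): e=[8,48,24] → X
    (9,2)@(19, 5): e=[0,60,20] → .  [on edge]
    (4,3)@(9, 7): e=[16,-4,68] → .
    (5,3)@(11, 7): e=[8,8,64] → X
    (6,3)@(13, 7): e=[0,20,60] → .  [on edge]
  covered (9 px):
    . . . . . . . . . . . .
    . . . . X X X . . . . .
    . . . . X X X X X . . .
    . . . . . X . . . . . .

Answer: "outside"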